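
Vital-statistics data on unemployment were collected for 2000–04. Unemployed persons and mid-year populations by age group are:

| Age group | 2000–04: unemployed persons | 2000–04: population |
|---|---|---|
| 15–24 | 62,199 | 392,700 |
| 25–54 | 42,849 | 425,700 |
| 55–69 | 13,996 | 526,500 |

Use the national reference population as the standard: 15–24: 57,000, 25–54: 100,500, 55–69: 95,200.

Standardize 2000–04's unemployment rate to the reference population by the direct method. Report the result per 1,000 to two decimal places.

Age-specific rates per 1,000 for 2000–04: 158.388, 100.655, 26.583.
Standard total = 252,700; weights = 0.2256, 0.3977, 0.3767.
Standardized rate: 0.2256×158.388 + 0.3977×100.655 + 0.3767×26.583 = 85.7725 per 1,000.

85.77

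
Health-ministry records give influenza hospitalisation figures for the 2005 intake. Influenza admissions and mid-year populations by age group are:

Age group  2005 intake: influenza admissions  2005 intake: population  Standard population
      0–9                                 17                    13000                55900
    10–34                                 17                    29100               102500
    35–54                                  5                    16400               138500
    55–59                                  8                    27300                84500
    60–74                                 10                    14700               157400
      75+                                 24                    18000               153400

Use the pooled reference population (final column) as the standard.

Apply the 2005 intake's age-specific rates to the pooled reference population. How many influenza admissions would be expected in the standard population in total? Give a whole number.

Age-specific rates per 100000 for the 2005 intake: 130.77, 58.42, 30.49, 29.30, 68.03, 133.33.
Expected influenza admissions = Σ (standard pop × age-specific rate ÷ 100000)
= 55900×130.77/100000 + 102500×58.42/100000 + 138500×30.49/100000 + 84500×29.30/100000 + 157400×68.03/100000 + 153400×133.33/100000
= 73.10 + 59.88 + 42.23 + 24.76 + 107.07 + 204.53 = 511.58.

512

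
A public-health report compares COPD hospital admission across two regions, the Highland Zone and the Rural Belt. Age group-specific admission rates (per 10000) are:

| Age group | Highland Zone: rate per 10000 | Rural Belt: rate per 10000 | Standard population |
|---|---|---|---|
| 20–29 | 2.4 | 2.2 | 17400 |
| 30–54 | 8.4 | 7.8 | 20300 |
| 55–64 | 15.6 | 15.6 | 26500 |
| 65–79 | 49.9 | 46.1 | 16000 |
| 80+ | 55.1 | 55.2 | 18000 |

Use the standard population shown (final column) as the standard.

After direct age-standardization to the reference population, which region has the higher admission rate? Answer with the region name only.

Standard total = 98200; weights = 0.1772, 0.2067, 0.2699, 0.1629, 0.1833.
The Highland Zone: 0.1772×2.4 + 0.2067×8.4 + 0.2699×15.6 + 0.1629×49.9 + 0.1833×55.1 = 24.6016 per 10000.
The Rural Belt: 0.1772×2.2 + 0.2067×7.8 + 0.2699×15.6 + 0.1629×46.1 + 0.1833×55.2 = 23.8413 per 10000.

Highland Zone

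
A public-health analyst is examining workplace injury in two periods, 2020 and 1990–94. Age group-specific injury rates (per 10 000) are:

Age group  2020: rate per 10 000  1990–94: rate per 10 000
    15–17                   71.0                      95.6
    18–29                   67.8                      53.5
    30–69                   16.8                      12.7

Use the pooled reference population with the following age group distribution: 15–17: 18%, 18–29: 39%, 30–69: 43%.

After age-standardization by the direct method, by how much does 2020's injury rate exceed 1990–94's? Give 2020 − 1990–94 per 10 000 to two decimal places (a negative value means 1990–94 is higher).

Standard weights: 0.18, 0.39, 0.43.
2020: 0.1800×71.0 + 0.3900×67.8 + 0.4300×16.8 = 46.4460 per 10 000.
1990–94: 0.1800×95.6 + 0.3900×53.5 + 0.4300×12.7 = 43.5340 per 10 000.
Difference = 46.4460 − 43.5340 = 2.9120.

2.91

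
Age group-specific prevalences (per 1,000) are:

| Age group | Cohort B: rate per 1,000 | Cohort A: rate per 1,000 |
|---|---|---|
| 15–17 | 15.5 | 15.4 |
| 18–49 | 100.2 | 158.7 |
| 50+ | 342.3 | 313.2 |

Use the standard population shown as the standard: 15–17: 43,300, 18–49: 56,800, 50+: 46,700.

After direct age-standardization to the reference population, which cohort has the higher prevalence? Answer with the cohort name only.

Standard total = 146,800; weights = 0.2950, 0.3869, 0.3181.
Cohort B: 0.2950×15.5 + 0.3869×100.2 + 0.3181×342.3 = 152.2338 per 1,000.
Cohort A: 0.2950×15.4 + 0.3869×158.7 + 0.3181×313.2 = 165.5819 per 1,000.

Cohort A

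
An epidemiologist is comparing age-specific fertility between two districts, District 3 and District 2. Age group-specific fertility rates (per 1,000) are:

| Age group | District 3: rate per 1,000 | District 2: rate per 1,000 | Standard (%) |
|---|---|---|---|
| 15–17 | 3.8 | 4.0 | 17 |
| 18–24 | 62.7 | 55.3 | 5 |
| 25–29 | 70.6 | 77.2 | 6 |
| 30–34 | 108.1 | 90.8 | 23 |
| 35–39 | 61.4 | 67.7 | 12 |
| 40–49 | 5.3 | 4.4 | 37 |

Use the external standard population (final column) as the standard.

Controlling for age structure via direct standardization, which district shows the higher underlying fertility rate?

Standard weights: 0.17, 0.05, 0.06, 0.23, 0.12, 0.37.
District 3: 0.1700×3.8 + 0.0500×62.7 + 0.0600×70.6 + 0.2300×108.1 + 0.1200×61.4 + 0.3700×5.3 = 42.2090 per 1,000.
District 2: 0.1700×4.0 + 0.0500×55.3 + 0.0600×77.2 + 0.2300×90.8 + 0.1200×67.7 + 0.3700×4.4 = 38.7130 per 1,000.

District 3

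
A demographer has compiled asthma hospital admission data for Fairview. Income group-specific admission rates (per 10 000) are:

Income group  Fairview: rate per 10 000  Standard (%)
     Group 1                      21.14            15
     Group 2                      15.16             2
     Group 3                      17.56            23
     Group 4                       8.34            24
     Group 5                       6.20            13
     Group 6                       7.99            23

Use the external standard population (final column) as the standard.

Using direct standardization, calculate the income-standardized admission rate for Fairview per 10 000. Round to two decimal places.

Standard weights: 0.15, 0.02, 0.23, 0.24, 0.13, 0.23.
Standardized rate: 0.1500×21.14 + 0.0200×15.16 + 0.2300×17.56 + 0.2400×8.34 + 0.1300×6.20 + 0.2300×7.99 = 12.1583 per 10 000.

12.16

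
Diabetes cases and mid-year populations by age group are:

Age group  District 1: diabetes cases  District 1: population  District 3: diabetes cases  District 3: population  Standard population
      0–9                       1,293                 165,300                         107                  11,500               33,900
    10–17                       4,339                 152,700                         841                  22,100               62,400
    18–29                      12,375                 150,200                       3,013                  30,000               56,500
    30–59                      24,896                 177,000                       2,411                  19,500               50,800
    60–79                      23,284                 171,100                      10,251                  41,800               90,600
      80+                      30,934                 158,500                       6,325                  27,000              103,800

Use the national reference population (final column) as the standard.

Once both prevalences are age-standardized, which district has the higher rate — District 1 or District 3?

Age-specific rates per 1,000 for District 1: 7.822, 28.415, 82.390, 140.655, 136.084, 195.167.
For District 3: 9.304, 38.054, 100.433, 123.641, 245.239, 234.259.
Standard total = 398,000; weights = 0.0852, 0.1568, 0.1420, 0.1276, 0.2276, 0.2608.
District 1: 0.0852×7.822 + 0.1568×28.415 + 0.1420×82.390 + 0.1276×140.655 + 0.2276×136.084 + 0.2608×195.167 = 116.6487 per 1,000.
District 3: 0.0852×9.304 + 0.1568×38.054 + 0.1420×100.433 + 0.1276×123.641 + 0.2276×245.239 + 0.2608×234.259 = 153.7192 per 1,000.

District 3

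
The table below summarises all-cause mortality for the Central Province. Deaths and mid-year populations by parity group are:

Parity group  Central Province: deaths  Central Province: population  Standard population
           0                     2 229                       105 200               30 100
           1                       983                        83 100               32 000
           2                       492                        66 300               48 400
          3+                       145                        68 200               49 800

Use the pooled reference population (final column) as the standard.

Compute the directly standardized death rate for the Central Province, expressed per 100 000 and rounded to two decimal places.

Parity-specific rates per 100 000 for the Central Province: 2118.82, 1182.91, 742.08, 212.61.
Standard total = 160 300; weights = 0.1878, 0.1996, 0.3019, 0.3107.
Standardized rate: 0.1878×2118.82 + 0.1996×1182.91 + 0.3019×742.08 + 0.3107×212.61 = 924.1075 per 100 000.

924.11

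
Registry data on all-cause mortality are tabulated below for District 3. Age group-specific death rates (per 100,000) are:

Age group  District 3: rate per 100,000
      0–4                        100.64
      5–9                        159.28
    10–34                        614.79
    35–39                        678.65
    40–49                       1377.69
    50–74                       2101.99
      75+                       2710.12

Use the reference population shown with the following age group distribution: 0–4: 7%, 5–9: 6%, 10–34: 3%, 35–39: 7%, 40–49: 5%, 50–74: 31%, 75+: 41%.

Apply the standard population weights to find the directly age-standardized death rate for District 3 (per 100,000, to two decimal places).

Standard weights: 0.07, 0.06, 0.03, 0.07, 0.05, 0.31, 0.41.
Standardized rate: 0.0700×100.64 + 0.0600×159.28 + 0.0300×614.79 + 0.0700×678.65 + 0.0500×1377.69 + 0.3100×2101.99 + 0.4100×2710.12 = 1914.2014 per 100,000.

1914.20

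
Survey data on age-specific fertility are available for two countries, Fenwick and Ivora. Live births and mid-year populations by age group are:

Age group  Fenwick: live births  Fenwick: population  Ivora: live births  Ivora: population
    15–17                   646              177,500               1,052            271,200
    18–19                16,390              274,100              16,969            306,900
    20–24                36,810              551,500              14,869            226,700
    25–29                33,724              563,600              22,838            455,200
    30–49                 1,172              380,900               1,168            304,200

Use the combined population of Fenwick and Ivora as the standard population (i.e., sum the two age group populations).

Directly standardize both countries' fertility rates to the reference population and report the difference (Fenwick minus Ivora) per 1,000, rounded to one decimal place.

Age-specific rates per 1,000 for Fenwick: 3.639, 59.796, 66.745, 59.837, 3.077.
For Ivora: 3.879, 55.292, 65.589, 50.171, 3.840.
Combined standard total = 3,511,800; weights = 0.1278, 0.1654, 0.2216, 0.2901, 0.1951.
Fenwick: 0.1278×3.639 + 0.1654×59.796 + 0.2216×66.745 + 0.2901×59.837 + 0.1951×3.077 = 43.1076 per 1,000.
Ivora: 0.1278×3.879 + 0.1654×55.292 + 0.2216×65.589 + 0.2901×50.171 + 0.1951×3.840 = 39.4815 per 1,000.
Difference = 43.1076 − 39.4815 = 3.6260.

3.6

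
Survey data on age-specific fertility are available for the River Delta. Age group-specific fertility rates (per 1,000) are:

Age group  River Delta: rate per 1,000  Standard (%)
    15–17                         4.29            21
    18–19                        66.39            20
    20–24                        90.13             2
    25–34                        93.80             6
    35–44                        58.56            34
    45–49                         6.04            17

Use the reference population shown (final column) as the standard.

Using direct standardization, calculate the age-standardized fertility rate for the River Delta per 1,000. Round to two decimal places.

Standard weights: 0.21, 0.20, 0.02, 0.06, 0.34, 0.17.
Standardized rate: 0.2100×4.29 + 0.2000×66.39 + 0.0200×90.13 + 0.0600×93.80 + 0.3400×58.56 + 0.1700×6.04 = 42.5467 per 1,000.

42.55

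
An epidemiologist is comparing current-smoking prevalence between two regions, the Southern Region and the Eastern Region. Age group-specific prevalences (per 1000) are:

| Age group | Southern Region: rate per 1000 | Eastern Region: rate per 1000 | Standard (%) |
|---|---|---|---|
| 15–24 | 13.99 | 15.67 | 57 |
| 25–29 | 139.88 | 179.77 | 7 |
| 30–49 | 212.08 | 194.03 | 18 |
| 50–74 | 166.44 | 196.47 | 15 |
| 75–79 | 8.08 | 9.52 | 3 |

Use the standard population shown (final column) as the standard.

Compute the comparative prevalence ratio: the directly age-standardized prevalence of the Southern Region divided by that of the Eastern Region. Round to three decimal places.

Standard weights: 0.57, 0.07, 0.18, 0.15, 0.03.
The Southern Region: 0.5700×13.99 + 0.0700×139.88 + 0.1800×212.08 + 0.1500×166.44 + 0.0300×8.08 = 81.1487 per 1000.
The Eastern Region: 0.5700×15.67 + 0.0700×179.77 + 0.1800×194.03 + 0.1500×196.47 + 0.0300×9.52 = 86.1973 per 1000.
Ratio = 81.1487 ÷ 86.1973 = 0.94143.

0.941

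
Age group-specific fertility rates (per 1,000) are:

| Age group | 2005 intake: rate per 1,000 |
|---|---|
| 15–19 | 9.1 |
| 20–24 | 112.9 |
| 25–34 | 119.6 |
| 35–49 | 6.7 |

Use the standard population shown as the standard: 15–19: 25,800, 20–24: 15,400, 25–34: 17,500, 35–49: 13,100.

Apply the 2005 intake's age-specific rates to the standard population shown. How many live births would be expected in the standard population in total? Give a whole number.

4154

Expected live births = Σ (standard pop × age-specific rate ÷ 1,000)
= 25,800×9.1/1,000 + 15,400×112.9/1,000 + 17,500×119.6/1,000 + 13,100×6.7/1,000
= 234.78 + 1738.66 + 2093.00 + 87.77 = 4154.21.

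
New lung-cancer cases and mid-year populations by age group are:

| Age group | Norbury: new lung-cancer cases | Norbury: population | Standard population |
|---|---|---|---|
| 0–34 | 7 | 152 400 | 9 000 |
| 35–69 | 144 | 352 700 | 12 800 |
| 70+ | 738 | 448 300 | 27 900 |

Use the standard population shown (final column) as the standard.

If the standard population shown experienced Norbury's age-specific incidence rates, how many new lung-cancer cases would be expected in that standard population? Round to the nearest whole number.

Age-specific rates per 100 000 for Norbury: 4.59, 40.83, 164.62.
Expected new lung-cancer cases = Σ (standard pop × age-specific rate ÷ 100 000)
= 9 000×4.59/100 000 + 12 800×40.83/100 000 + 27 900×164.62/100 000
= 0.41 + 5.23 + 45.93 = 51.57.

52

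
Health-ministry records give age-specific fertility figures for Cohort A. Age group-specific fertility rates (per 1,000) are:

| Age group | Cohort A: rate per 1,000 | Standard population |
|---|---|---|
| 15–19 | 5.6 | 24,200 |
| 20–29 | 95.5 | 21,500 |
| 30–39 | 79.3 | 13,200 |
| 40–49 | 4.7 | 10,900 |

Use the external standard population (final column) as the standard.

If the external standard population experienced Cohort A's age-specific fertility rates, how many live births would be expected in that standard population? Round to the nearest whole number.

3287

Expected live births = Σ (standard pop × age-specific rate ÷ 1,000)
= 24,200×5.6/1,000 + 21,500×95.5/1,000 + 13,200×79.3/1,000 + 10,900×4.7/1,000
= 135.52 + 2053.25 + 1046.76 + 51.23 = 3286.76.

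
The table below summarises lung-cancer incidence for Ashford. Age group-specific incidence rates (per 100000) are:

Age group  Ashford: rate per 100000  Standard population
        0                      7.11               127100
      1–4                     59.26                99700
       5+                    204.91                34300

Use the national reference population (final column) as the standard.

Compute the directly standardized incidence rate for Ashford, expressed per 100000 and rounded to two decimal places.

Standard total = 261100; weights = 0.4868, 0.3818, 0.1314.
Standardized rate: 0.4868×7.11 + 0.3818×59.26 + 0.1314×204.91 = 53.0077 per 100000.

53.01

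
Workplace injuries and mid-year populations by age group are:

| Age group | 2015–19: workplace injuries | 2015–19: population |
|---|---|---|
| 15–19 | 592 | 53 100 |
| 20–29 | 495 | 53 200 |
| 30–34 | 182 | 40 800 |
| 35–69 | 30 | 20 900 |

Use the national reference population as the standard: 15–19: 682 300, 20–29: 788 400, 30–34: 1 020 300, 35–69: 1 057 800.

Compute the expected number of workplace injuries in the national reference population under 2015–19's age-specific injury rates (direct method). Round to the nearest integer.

Age-specific rates per 10 000 for 2015–19: 111.49, 93.05, 44.61, 14.35.
Expected workplace injuries = Σ (standard pop × age-specific rate ÷ 10 000)
= 682 300×111.49/10 000 + 788 400×93.05/10 000 + 1 020 300×44.61/10 000 + 1 057 800×14.35/10 000
= 7606.81 + 7335.68 + 4551.34 + 1518.37 = 21012.20.

21012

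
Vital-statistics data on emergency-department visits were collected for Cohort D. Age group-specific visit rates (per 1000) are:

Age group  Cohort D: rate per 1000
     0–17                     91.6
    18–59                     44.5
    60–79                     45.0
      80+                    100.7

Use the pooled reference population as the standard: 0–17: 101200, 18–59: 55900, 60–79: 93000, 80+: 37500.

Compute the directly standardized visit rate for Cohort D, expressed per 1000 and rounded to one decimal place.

Standard total = 287600; weights = 0.3519, 0.1944, 0.3234, 0.1304.
Standardized rate: 0.3519×91.6 + 0.1944×44.5 + 0.3234×45.0 + 0.1304×100.7 = 68.5630 per 1000.

68.6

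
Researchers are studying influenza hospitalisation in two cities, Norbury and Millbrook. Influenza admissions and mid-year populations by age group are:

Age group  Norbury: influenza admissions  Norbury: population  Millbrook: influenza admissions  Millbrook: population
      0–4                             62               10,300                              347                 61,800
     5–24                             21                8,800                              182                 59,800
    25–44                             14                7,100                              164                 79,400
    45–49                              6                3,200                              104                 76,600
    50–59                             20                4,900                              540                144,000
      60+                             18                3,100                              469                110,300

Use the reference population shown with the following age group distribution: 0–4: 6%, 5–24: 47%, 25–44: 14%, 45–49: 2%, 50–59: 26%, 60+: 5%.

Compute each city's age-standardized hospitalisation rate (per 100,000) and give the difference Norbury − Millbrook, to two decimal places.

-12.34

Age-specific rates per 100,000 for Norbury: 601.94, 238.64, 197.18, 187.50, 408.16, 580.65.
For Millbrook: 561.49, 304.35, 206.55, 135.77, 375.00, 425.20.
Standard weights: 0.06, 0.47, 0.14, 0.02, 0.26, 0.05.
Norbury: 0.0600×601.94 + 0.4700×238.64 + 0.1400×197.18 + 0.0200×187.50 + 0.2600×408.16 + 0.0500×580.65 = 314.7859 per 100,000.
Millbrook: 0.0600×561.49 + 0.4700×304.35 + 0.1400×206.55 + 0.0200×135.77 + 0.2600×375.00 + 0.0500×425.20 = 327.1253 per 100,000.
Difference = 314.7859 − 327.1253 = -12.3393.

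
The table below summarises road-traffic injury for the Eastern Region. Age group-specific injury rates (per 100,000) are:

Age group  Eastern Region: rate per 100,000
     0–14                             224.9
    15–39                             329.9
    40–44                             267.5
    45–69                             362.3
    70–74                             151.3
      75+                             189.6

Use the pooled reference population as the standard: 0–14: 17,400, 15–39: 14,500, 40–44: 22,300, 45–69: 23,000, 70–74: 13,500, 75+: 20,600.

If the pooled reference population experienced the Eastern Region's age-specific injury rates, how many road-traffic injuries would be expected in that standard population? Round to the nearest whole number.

289

Expected road-traffic injuries = Σ (standard pop × age-specific rate ÷ 100,000)
= 17,400×224.9/100,000 + 14,500×329.9/100,000 + 22,300×267.5/100,000 + 23,000×362.3/100,000 + 13,500×151.3/100,000 + 20,600×189.6/100,000
= 39.13 + 47.84 + 59.65 + 83.33 + 20.43 + 39.06 = 289.43.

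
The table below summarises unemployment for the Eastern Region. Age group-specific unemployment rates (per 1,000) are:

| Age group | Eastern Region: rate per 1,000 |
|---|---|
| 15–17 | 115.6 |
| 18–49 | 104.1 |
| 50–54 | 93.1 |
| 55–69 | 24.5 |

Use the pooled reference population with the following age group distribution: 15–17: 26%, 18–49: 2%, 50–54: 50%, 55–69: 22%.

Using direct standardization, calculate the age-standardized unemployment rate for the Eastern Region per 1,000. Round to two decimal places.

84.08

Standard weights: 0.26, 0.02, 0.50, 0.22.
Standardized rate: 0.2600×115.6 + 0.0200×104.1 + 0.5000×93.1 + 0.2200×24.5 = 84.0780 per 1,000.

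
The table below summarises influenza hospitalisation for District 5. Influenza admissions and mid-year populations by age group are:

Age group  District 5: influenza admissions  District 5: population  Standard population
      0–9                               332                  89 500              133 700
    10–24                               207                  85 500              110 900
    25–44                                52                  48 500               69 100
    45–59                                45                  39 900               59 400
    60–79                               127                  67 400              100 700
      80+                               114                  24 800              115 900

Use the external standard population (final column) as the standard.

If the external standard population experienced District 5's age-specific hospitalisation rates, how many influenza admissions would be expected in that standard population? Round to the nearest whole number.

1628

Age-specific rates per 100 000 for District 5: 370.95, 242.11, 107.22, 112.78, 188.43, 459.68.
Expected influenza admissions = Σ (standard pop × age-specific rate ÷ 100 000)
= 133 700×370.95/100 000 + 110 900×242.11/100 000 + 69 100×107.22/100 000 + 59 400×112.78/100 000 + 100 700×188.43/100 000 + 115 900×459.68/100 000
= 495.96 + 268.49 + 74.09 + 66.99 + 189.75 + 532.77 = 1628.05.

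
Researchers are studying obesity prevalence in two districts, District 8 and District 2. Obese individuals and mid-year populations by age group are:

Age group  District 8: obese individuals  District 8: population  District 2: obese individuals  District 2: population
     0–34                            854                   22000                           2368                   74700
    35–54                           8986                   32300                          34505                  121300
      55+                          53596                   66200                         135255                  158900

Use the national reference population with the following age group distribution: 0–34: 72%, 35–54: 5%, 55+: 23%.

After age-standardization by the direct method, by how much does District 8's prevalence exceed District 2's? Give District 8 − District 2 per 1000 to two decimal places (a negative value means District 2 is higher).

Age-specific rates per 1000 for District 8: 38.818, 278.204, 809.607.
For District 2: 31.700, 284.460, 851.196.
Standard weights: 0.72, 0.05, 0.23.
District 8: 0.7200×38.818 + 0.0500×278.204 + 0.2300×809.607 = 228.0690 per 1000.
District 2: 0.7200×31.700 + 0.0500×284.460 + 0.2300×851.196 = 232.8221 per 1000.
Difference = 228.0690 − 232.8221 = -4.7531.

-4.75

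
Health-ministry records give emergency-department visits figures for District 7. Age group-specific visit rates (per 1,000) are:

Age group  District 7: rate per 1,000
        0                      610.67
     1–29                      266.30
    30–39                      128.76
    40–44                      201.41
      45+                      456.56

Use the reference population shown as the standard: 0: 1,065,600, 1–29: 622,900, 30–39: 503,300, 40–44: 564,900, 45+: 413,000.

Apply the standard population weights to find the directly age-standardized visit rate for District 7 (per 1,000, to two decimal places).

Standard total = 3,169,700; weights = 0.3362, 0.1965, 0.1588, 0.1782, 0.1303.
Standardized rate: 0.3362×610.67 + 0.1965×266.30 + 0.1588×128.76 + 0.1782×201.41 + 0.1303×456.56 = 373.4577 per 1,000.

373.46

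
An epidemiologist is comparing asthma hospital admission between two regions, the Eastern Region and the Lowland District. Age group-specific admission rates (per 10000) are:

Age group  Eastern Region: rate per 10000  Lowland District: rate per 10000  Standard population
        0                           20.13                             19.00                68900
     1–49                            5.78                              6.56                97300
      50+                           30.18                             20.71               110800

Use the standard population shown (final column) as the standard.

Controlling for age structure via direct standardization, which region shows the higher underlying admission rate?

Standard total = 277000; weights = 0.2487, 0.3513, 0.4000.
The Eastern Region: 0.2487×20.13 + 0.3513×5.78 + 0.4000×30.18 = 19.1094 per 10000.
The Lowland District: 0.2487×19.00 + 0.3513×6.56 + 0.4000×20.71 = 15.3143 per 10000.

Eastern Region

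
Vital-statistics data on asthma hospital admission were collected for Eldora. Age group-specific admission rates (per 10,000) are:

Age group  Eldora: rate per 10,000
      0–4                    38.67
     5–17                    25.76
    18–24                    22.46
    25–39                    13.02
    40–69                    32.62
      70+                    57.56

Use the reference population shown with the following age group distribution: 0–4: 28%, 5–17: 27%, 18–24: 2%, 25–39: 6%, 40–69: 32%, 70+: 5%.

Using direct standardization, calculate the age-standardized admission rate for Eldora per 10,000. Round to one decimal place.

Standard weights: 0.28, 0.27, 0.02, 0.06, 0.32, 0.05.
Standardized rate: 0.2800×38.67 + 0.2700×25.76 + 0.0200×22.46 + 0.0600×13.02 + 0.3200×32.62 + 0.0500×57.56 = 32.3296 per 10,000.

32.3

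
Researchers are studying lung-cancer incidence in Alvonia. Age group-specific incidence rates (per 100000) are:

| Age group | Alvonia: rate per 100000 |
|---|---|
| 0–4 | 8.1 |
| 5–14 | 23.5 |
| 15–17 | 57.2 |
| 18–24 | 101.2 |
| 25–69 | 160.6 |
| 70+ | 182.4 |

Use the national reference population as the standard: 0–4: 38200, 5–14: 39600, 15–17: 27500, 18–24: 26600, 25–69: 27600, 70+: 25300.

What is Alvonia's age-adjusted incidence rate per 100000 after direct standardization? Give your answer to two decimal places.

Standard total = 184800; weights = 0.2067, 0.2143, 0.1488, 0.1439, 0.1494, 0.1369.
Standardized rate: 0.2067×8.1 + 0.2143×23.5 + 0.1488×57.2 + 0.1439×101.2 + 0.1494×160.6 + 0.1369×182.4 = 78.7458 per 100000.

78.75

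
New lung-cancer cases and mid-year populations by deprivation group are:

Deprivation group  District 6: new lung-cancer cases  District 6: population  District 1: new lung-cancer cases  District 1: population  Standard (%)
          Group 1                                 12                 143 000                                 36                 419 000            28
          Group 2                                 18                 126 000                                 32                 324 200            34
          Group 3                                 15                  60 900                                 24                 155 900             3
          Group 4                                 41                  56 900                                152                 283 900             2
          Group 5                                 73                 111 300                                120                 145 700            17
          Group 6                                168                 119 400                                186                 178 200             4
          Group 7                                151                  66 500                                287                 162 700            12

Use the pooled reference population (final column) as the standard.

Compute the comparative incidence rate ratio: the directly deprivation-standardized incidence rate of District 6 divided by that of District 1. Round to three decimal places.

1.145

Deprivation-specific rates per 100 000 for District 6: 8.39, 14.29, 24.63, 72.06, 65.59, 140.70, 227.07.
For District 1: 8.59, 9.87, 15.39, 53.54, 82.36, 104.38, 176.40.
Standard weights: 0.28, 0.34, 0.03, 0.02, 0.17, 0.04, 0.12.
District 6: 0.2800×8.39 + 0.3400×14.29 + 0.0300×24.63 + 0.0200×72.06 + 0.1700×65.59 + 0.0400×140.70 + 0.1200×227.07 = 53.4131 per 100 000.
District 1: 0.2800×8.59 + 0.3400×9.87 + 0.0300×15.39 + 0.0200×53.54 + 0.1700×82.36 + 0.0400×104.38 + 0.1200×176.40 = 46.6386 per 100 000.
Ratio = 53.4131 ÷ 46.6386 = 1.14526.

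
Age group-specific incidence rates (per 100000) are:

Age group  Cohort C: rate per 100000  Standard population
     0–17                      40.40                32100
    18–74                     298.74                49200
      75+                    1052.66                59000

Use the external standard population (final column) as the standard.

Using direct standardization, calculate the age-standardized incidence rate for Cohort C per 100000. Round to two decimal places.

556.68

Standard total = 140300; weights = 0.2288, 0.3507, 0.4205.
Standardized rate: 0.2288×40.40 + 0.3507×298.74 + 0.4205×1052.66 = 556.6770 per 100000.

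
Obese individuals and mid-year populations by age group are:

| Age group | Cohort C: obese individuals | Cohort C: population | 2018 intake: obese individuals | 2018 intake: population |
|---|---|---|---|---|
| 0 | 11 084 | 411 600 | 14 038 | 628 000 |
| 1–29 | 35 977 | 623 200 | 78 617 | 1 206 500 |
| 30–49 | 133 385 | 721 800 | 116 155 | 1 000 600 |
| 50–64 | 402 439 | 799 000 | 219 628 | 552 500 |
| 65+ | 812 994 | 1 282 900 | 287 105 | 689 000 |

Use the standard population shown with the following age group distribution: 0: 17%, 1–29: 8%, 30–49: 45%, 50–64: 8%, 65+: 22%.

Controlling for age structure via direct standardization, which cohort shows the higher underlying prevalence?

Age-specific rates per 1 000 for Cohort C: 26.929, 57.729, 184.795, 503.678, 633.716.
For the 2018 intake: 22.354, 65.161, 116.085, 397.517, 416.698.
Standard weights: 0.17, 0.08, 0.45, 0.08, 0.22.
Cohort C: 0.1700×26.929 + 0.0800×57.729 + 0.4500×184.795 + 0.0800×503.678 + 0.2200×633.716 = 272.0658 per 1 000.
The 2018 intake: 0.1700×22.354 + 0.0800×65.161 + 0.4500×116.085 + 0.0800×397.517 + 0.2200×416.698 = 184.7263 per 1 000.

Cohort C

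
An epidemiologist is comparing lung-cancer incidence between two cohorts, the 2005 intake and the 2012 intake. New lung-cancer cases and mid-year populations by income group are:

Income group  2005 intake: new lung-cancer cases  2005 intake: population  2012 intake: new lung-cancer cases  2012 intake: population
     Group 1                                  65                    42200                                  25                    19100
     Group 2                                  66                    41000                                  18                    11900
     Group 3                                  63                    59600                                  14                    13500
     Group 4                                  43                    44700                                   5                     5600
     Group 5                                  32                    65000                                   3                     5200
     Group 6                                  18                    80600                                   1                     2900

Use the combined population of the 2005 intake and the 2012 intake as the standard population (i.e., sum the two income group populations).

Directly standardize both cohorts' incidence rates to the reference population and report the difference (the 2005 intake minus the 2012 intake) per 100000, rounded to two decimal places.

2.09

Income-specific rates per 100000 for the 2005 intake: 154.03, 160.98, 105.70, 96.20, 49.23, 22.33.
For the 2012 intake: 130.89, 151.26, 103.70, 89.29, 57.69, 34.48.
Combined standard total = 391300; weights = 0.1567, 0.1352, 0.1868, 0.1285, 0.1794, 0.2134.
The 2005 intake: 0.1567×154.03 + 0.1352×160.98 + 0.1868×105.70 + 0.1285×96.20 + 0.1794×49.23 + 0.2134×22.33 = 91.6024 per 100000.
The 2012 intake: 0.1567×130.89 + 0.1352×151.26 + 0.1868×103.70 + 0.1285×89.29 + 0.1794×57.69 + 0.2134×34.48 = 89.5128 per 100000.
Difference = 91.6024 − 89.5128 = 2.0896.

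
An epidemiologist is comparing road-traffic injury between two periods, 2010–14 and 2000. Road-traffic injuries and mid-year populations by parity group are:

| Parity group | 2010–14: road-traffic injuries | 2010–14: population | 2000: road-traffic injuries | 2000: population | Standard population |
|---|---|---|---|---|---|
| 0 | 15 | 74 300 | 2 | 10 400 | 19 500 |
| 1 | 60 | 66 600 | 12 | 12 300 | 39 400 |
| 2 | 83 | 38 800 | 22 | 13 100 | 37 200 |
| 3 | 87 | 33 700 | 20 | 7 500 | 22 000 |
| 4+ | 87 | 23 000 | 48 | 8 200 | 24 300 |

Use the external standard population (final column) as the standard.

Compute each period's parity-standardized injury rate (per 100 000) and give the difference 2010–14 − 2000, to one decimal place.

-26.6

Parity-specific rates per 100 000 for 2010–14: 20.19, 90.09, 213.92, 258.16, 378.26.
For 2000: 19.23, 97.56, 167.94, 266.67, 585.37.
Standard total = 142 400; weights = 0.1369, 0.2767, 0.2612, 0.1545, 0.1706.
2010–14: 0.1369×20.19 + 0.2767×90.09 + 0.2612×213.92 + 0.1545×258.16 + 0.1706×378.26 = 188.0072 per 100 000.
2000: 0.1369×19.23 + 0.2767×97.56 + 0.2612×167.94 + 0.1545×266.67 + 0.1706×585.37 = 214.5877 per 100 000.
Difference = 188.0072 − 214.5877 = -26.5805.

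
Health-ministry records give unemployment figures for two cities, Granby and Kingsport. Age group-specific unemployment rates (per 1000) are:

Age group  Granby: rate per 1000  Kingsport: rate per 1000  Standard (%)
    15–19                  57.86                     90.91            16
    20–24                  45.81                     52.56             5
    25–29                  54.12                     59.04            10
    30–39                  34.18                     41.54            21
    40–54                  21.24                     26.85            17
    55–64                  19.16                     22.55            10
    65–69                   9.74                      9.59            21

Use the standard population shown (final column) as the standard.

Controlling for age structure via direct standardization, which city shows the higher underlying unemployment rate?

Standard weights: 0.16, 0.05, 0.10, 0.21, 0.17, 0.10, 0.21.
Granby: 0.1600×57.86 + 0.0500×45.81 + 0.1000×54.12 + 0.2100×34.18 + 0.1700×21.24 + 0.1000×19.16 + 0.2100×9.74 = 31.7101 per 1000.
Kingsport: 0.1600×90.91 + 0.0500×52.56 + 0.1000×59.04 + 0.2100×41.54 + 0.1700×26.85 + 0.1000×22.55 + 0.2100×9.59 = 40.6344 per 1000.

Kingsport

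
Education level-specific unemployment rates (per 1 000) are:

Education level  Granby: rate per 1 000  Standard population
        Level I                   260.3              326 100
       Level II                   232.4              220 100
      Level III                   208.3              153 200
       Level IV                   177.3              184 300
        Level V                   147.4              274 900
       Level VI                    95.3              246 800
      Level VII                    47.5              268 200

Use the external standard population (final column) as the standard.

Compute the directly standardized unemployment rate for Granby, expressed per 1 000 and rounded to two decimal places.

Standard total = 1 673 600; weights = 0.1948, 0.1315, 0.0915, 0.1101, 0.1643, 0.1475, 0.1603.
Standardized rate: 0.1948×260.3 + 0.1315×232.4 + 0.0915×208.3 + 0.1101×177.3 + 0.1643×147.4 + 0.1475×95.3 + 0.1603×47.5 = 165.7522 per 1 000.

165.75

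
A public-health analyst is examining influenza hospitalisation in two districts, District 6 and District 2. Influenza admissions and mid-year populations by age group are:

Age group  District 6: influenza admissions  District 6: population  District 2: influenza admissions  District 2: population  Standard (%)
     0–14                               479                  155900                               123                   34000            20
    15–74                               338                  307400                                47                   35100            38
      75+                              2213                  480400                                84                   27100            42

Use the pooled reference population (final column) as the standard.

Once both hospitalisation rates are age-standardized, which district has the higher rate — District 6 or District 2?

District 6

Age-specific rates per 100000 for District 6: 307.25, 109.95, 460.66.
For District 2: 361.76, 133.90, 309.96.
Standard weights: 0.20, 0.38, 0.42.
District 6: 0.2000×307.25 + 0.3800×109.95 + 0.4200×460.66 = 296.7086 per 100000.
District 2: 0.2000×361.76 + 0.3800×133.90 + 0.4200×309.96 = 253.4206 per 100000.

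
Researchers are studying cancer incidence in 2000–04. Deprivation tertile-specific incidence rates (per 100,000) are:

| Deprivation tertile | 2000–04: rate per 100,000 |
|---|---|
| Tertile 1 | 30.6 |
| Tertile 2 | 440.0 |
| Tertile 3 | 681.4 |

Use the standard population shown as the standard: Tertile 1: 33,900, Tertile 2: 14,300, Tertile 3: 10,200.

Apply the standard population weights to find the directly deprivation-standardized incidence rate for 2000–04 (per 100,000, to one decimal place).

244.5

Standard total = 58,400; weights = 0.5805, 0.2449, 0.1747.
Standardized rate: 0.5805×30.6 + 0.2449×440.0 + 0.1747×681.4 = 244.5140 per 100,000.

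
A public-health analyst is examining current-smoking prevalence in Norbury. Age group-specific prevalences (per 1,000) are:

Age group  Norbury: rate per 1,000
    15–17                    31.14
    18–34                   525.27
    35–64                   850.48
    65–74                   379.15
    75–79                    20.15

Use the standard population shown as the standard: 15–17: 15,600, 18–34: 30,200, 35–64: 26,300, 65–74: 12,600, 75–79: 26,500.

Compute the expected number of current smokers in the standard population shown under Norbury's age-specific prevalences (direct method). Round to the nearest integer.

Expected current smokers = Σ (standard pop × age-specific rate ÷ 1,000)
= 15,600×31.14/1,000 + 30,200×525.27/1,000 + 26,300×850.48/1,000 + 12,600×379.15/1,000 + 26,500×20.15/1,000
= 485.78 + 15863.15 + 22367.62 + 4777.29 + 533.98 = 44027.83.

44028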